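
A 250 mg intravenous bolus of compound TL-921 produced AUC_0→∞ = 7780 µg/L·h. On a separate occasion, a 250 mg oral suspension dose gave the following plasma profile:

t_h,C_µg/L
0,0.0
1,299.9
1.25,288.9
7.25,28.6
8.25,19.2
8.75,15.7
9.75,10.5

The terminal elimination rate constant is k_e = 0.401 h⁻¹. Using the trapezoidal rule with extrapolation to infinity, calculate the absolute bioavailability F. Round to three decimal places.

Trapezoidal AUC_0→9.75 (oral suspension):
  [0→1]: (0.0+299.9)/2 × 1 = 149.95
  [1→1.25]: (299.9+288.9)/2 × 0.25 = 73.6
  [1.25→7.25]: (288.9+28.6)/2 × 6 = 952.5
  [7.25→8.25]: (28.6+19.2)/2 × 1 = 23.9
  [8.25→8.75]: (19.2+15.7)/2 × 0.5 = 8.725
  [8.75→9.75]: (15.7+10.5)/2 × 1 = 13.1
  Sum = 1221.775 µg/L·h
Tail: C_last/k_e = 10.5/0.401 = 26.185
AUC_0→∞ (oral suspension) = 1221.775 + 26.185 = 1247.96 µg/L·h
F = (AUC_ev/D_ev)/(AUC_iv/D_iv) = (1247.96/250)/(7780/250) = 4.99184/31.12 = 0.1604

F = 0.160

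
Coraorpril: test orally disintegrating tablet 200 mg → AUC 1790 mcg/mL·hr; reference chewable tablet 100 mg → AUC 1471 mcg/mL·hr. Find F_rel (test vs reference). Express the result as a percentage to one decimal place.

F_rel = (AUC_test/D_test) / (AUC_ref/D_ref)
      = (1790/200) / (1471/100)
      = 8.95 / 14.71 = 0.6084 = 60.84%

F_rel = 60.8%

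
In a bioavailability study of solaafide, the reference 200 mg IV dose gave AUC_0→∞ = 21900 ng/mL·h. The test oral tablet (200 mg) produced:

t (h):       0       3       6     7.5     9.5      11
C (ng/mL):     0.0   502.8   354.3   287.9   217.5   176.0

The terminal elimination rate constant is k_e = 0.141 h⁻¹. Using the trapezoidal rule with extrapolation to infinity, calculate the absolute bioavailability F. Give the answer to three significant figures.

F = 0.209

Trapezoidal AUC_0→11 (oral tablet):
  [0→3]: (0.0+502.8)/2 × 3 = 754.2
  [3→6]: (502.8+354.3)/2 × 3 = 1285.65
  [6→7.5]: (354.3+287.9)/2 × 1.5 = 481.65
  [7.5→9.5]: (287.9+217.5)/2 × 2 = 505.4
  [9.5→11]: (217.5+176.0)/2 × 1.5 = 295.125
  Sum = 3322.025 ng/mL·h
Tail: C_last/k_e = 176.0/0.141 = 1248.227
AUC_0→∞ (oral tablet) = 3322.025 + 1248.227 = 4570.252 ng/mL·h
F = (AUC_ev/D_ev)/(AUC_iv/D_iv) = (4570.252/200)/(21900/200) = 22.85126/109.5 = 0.2087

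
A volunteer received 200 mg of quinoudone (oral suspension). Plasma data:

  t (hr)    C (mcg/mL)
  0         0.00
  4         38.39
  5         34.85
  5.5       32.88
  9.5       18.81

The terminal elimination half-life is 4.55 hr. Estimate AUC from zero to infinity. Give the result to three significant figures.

Trapezoidal AUC_0→9.5:
  [0→4]: (0.00+38.39)/2 × 4 = 76.78
  [4→5]: (38.39+34.85)/2 × 1 = 36.62
  [5→5.5]: (34.85+32.88)/2 × 0.5 = 16.9325
  [5.5→9.5]: (32.88+18.81)/2 × 4 = 103.38
  Sum = 233.7125 mcg/mL·hr
k_e = ln2 / t½ = 0.693147 / 4.55 = 0.1523 hr^-1
Extrapolated tail: C_last / k_e = 18.81 / 0.1523 = 123.506
AUC_0→∞ = 233.7125 + 123.506 = 357.2185 mcg/mL·hr

AUC = 357 mcg/mL·hr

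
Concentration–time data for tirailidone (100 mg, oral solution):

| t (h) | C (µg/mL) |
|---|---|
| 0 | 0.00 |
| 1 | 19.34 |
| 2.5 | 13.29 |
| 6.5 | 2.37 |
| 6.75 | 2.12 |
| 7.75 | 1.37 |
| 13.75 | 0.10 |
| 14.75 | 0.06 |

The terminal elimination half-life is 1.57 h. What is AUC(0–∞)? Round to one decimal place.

Trapezoidal AUC_0→14.75:
  [0→1]: (0.00+19.34)/2 × 1 = 9.67
  [1→2.5]: (19.34+13.29)/2 × 1.5 = 24.4725
  [2.5→6.5]: (13.29+2.37)/2 × 4 = 31.32
  [6.5→6.75]: (2.37+2.12)/2 × 0.25 = 0.56125
  [6.75→7.75]: (2.12+1.37)/2 × 1 = 1.745
  [7.75→13.75]: (1.37+0.10)/2 × 6 = 4.41
  [13.75→14.75]: (0.10+0.06)/2 × 1 = 0.08
  Sum = 72.25875 µg/mL·h
k_e = ln2 / t½ = 0.693147 / 1.57 = 0.4415 h^-1
Extrapolated tail: C_last / k_e = 0.06 / 0.4415 = 0.136
AUC_0→∞ = 72.25875 + 0.136 = 72.39475 µg/mL·h

AUC = 72.4 µg/mL·h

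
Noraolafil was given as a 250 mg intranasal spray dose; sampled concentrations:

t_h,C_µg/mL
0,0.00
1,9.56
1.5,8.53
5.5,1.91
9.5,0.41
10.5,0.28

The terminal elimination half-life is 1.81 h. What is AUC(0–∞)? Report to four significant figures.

Trapezoidal AUC_0→10.5:
  [0→1]: (0.00+9.56)/2 × 1 = 4.78
  [1→1.5]: (9.56+8.53)/2 × 0.5 = 4.5225
  [1.5→5.5]: (8.53+1.91)/2 × 4 = 20.88
  [5.5→9.5]: (1.91+0.41)/2 × 4 = 4.64
  [9.5→10.5]: (0.41+0.28)/2 × 1 = 0.345
  Sum = 35.1675 µg/mL·h
k_e = ln2 / t½ = 0.693147 / 1.81 = 0.3830 h^-1
Extrapolated tail: C_last / k_e = 0.28 / 0.383 = 0.731
AUC_0→∞ = 35.1675 + 0.731 = 35.8985 µg/mL·h

AUC = 35.90 µg/mL·h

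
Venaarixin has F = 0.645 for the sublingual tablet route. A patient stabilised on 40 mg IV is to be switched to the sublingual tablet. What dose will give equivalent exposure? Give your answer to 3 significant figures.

D_sublingual = 62.0 mg

For equal systemic exposure: F × D_ev = D_iv
D_ev = D_iv / F = 40 / 0.645 = 62.0155 mg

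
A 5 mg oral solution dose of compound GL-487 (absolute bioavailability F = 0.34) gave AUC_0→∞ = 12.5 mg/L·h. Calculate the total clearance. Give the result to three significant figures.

CL = 0.136 L/h

CL = F × Dose / AUC_0→∞
   = 0.34 × 5 / 12.5 = 0.136 L/h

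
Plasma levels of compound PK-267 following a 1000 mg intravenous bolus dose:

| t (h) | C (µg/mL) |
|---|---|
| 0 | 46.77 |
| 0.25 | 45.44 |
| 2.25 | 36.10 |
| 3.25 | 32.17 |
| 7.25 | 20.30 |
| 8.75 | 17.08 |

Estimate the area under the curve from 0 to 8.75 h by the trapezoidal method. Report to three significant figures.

AUC = 260 µg/mL·h

Trapezoidal AUC_0→8.75:
  [0→0.25]: (46.77+45.44)/2 × 0.25 = 11.52625
  [0.25→2.25]: (45.44+36.10)/2 × 2 = 81.54
  [2.25→3.25]: (36.10+32.17)/2 × 1 = 34.135
  [3.25→7.25]: (32.17+20.30)/2 × 4 = 104.94
  [7.25→8.75]: (20.30+17.08)/2 × 1.5 = 28.035
  Sum = 260.17625 µg/mL·h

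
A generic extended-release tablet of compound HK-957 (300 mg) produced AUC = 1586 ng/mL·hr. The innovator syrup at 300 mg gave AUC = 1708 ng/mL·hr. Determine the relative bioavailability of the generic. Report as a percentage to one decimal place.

F_rel = (AUC_test/D_test) / (AUC_ref/D_ref)
      = (1586/300) / (1708/300)
      = 5.28667 / 5.69333 = 0.9286 = 92.86%

F_rel = 92.9%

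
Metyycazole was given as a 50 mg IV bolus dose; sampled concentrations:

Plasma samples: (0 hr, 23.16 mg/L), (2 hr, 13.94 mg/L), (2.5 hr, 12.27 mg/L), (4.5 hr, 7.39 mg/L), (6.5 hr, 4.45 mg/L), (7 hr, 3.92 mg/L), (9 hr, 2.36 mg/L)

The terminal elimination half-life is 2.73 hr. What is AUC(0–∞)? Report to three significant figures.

AUC = 92.8 mg/L·hr

Trapezoidal AUC_0→9:
  [0→2]: (23.16+13.94)/2 × 2 = 37.1
  [2→2.5]: (13.94+12.27)/2 × 0.5 = 6.5525
  [2.5→4.5]: (12.27+7.39)/2 × 2 = 19.66
  [4.5→6.5]: (7.39+4.45)/2 × 2 = 11.84
  [6.5→7]: (4.45+3.92)/2 × 0.5 = 2.0925
  [7→9]: (3.92+2.36)/2 × 2 = 6.28
  Sum = 83.525 mg/L·hr
k_e = ln2 / t½ = 0.693147 / 2.73 = 0.2539 hr^-1
Extrapolated tail: C_last / k_e = 2.36 / 0.2539 = 9.295
AUC_0→∞ = 83.525 + 9.295 = 92.82 mg/L·hr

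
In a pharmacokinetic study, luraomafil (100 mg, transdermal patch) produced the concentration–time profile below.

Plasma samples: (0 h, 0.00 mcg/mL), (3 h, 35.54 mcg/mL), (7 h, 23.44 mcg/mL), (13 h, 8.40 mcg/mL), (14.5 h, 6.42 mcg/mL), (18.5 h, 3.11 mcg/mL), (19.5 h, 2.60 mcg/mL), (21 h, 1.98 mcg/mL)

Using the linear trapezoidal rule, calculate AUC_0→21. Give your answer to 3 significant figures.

AUC = 303 mcg/mL·h

Trapezoidal AUC_0→21:
  [0→3]: (0.00+35.54)/2 × 3 = 53.31
  [3→7]: (35.54+23.44)/2 × 4 = 117.96
  [7→13]: (23.44+8.40)/2 × 6 = 95.52
  [13→14.5]: (8.40+6.42)/2 × 1.5 = 11.115
  [14.5→18.5]: (6.42+3.11)/2 × 4 = 19.06
  [18.5→19.5]: (3.11+2.60)/2 × 1 = 2.855
  [19.5→21]: (2.60+1.98)/2 × 1.5 = 3.435
  Sum = 303.255 mcg/mL·h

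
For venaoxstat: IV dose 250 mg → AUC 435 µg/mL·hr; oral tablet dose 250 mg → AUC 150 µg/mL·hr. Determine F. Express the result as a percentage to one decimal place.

F = (AUC_ev / D_ev) / (AUC_iv / D_iv)
  = (150/250) / (435/250)
  = 0.6 / 1.74 = 0.3448
  = 34.48%

F = 34.5%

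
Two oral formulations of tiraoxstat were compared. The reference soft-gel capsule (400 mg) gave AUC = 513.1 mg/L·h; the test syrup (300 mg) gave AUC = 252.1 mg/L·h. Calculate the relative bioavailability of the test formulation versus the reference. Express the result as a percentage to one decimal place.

F_rel = (AUC_test/D_test) / (AUC_ref/D_ref)
      = (252.1/300) / (513.1/400)
      = 0.840333 / 1.28275 = 0.6551 = 65.51%

F_rel = 65.5%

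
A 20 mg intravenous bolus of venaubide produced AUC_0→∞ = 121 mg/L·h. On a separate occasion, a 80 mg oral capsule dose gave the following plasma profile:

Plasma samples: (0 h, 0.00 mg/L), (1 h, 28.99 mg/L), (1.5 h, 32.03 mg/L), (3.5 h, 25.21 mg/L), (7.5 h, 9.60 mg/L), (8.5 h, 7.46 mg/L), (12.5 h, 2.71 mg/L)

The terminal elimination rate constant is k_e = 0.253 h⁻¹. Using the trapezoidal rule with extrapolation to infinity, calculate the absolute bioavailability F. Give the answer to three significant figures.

Trapezoidal AUC_0→12.5 (oral capsule):
  [0→1]: (0.00+28.99)/2 × 1 = 14.495
  [1→1.5]: (28.99+32.03)/2 × 0.5 = 15.255
  [1.5→3.5]: (32.03+25.21)/2 × 2 = 57.24
  [3.5→7.5]: (25.21+9.60)/2 × 4 = 69.62
  [7.5→8.5]: (9.60+7.46)/2 × 1 = 8.53
  [8.5→12.5]: (7.46+2.71)/2 × 4 = 20.34
  Sum = 185.48 mg/L·h
Tail: C_last/k_e = 2.71/0.253 = 10.711
AUC_0→∞ (oral capsule) = 185.48 + 10.711 = 196.191 mg/L·h
F = (AUC_ev/D_ev)/(AUC_iv/D_iv) = (196.191/80)/(121/20) = 2.4523875/6.05 = 0.4054

F = 0.405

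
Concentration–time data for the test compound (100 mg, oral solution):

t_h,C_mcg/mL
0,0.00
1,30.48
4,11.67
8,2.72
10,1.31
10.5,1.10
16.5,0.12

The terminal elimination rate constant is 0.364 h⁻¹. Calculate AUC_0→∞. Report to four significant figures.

Trapezoidal AUC_0→16.5:
  [0→1]: (0.00+30.48)/2 × 1 = 15.24
  [1→4]: (30.48+11.67)/2 × 3 = 63.225
  [4→8]: (11.67+2.72)/2 × 4 = 28.78
  [8→10]: (2.72+1.31)/2 × 2 = 4.03
  [10→10.5]: (1.31+1.10)/2 × 0.5 = 0.6025
  [10.5→16.5]: (1.10+0.12)/2 × 6 = 3.66
  Sum = 115.5375 mcg/mL·h
Extrapolated tail: C_last / k_e = 0.12 / 0.364 = 0.330
AUC_0→∞ = 115.5375 + 0.330 = 115.8675 mcg/mL·h

AUC = 115.9 mcg/mL·h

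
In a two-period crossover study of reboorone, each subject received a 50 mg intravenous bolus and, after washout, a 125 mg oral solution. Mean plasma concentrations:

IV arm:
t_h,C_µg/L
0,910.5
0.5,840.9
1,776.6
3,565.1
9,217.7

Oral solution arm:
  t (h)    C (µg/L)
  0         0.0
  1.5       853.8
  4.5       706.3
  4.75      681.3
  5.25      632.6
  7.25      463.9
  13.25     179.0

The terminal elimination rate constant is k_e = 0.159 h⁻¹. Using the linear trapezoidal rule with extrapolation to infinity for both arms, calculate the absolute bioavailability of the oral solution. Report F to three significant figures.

Trapezoidal AUC_0→9 (IV):
  [0→0.5]: (910.5+840.9)/2 × 0.5 = 437.85
  [0.5→1]: (840.9+776.6)/2 × 0.5 = 404.375
  [1→3]: (776.6+565.1)/2 × 2 = 1341.7
  [3→9]: (565.1+217.7)/2 × 6 = 2348.4
  Sum = 4532.325 µg/L·h
IV tail: 217.7/0.159 = 1369.182; AUC_iv,0→∞ = 4532.325 + 1369.182 = 5901.507 µg/L·h
Trapezoidal AUC_0→13.25 (oral solution):
  [0→1.5]: (0.0+853.8)/2 × 1.5 = 640.35
  [1.5→4.5]: (853.8+706.3)/2 × 3 = 2340.15
  [4.5→4.75]: (706.3+681.3)/2 × 0.25 = 173.45
  [4.75→5.25]: (681.3+632.6)/2 × 0.5 = 328.475
  [5.25→7.25]: (632.6+463.9)/2 × 2 = 1096.5
  [7.25→13.25]: (463.9+179.0)/2 × 6 = 1928.7
  Sum = 6507.625 µg/L·h
oral solution tail: 179.0/0.159 = 1125.786; AUC_ev,0→∞ = 6507.625 + 1125.786 = 7633.411 µg/L·h
F = (AUC_ev/D_ev)/(AUC_iv/D_iv) = (7633.411/125)/(5901.507/50) = 61.067288/118.03014 = 0.5174

F = 0.517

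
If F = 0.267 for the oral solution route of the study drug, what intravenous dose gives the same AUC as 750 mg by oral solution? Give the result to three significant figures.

Systemic exposure from an extravascular dose = F × D_ev, so the equivalent IV dose is F × D_ev.
D_iv = F × D_ev = 0.267 × 750 = 200.25 mg

D_iv = 200 mg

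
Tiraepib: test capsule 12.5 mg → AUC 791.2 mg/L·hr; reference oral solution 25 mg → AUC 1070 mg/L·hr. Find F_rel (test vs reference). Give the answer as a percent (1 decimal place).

F_rel = (AUC_test/D_test) / (AUC_ref/D_ref)
      = (791.2/12.5) / (1070/25)
      = 63.296 / 42.8 = 1.4789 = 147.89%

F_rel = 147.9%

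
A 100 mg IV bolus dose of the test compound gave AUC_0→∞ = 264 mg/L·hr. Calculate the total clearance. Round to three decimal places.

CL = 0.379 L/hr

CL = Dose_iv / AUC_0→∞
   = 100 / 264 = 0.378788 L/hr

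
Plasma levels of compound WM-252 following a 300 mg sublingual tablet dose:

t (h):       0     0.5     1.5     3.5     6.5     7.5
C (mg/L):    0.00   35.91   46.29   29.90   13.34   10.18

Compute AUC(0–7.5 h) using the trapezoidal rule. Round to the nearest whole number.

AUC = 203 mg/L·h

Trapezoidal AUC_0→7.5:
  [0→0.5]: (0.00+35.91)/2 × 0.5 = 8.9775
  [0.5→1.5]: (35.91+46.29)/2 × 1 = 41.1
  [1.5→3.5]: (46.29+29.90)/2 × 2 = 76.19
  [3.5→6.5]: (29.90+13.34)/2 × 3 = 64.86
  [6.5→7.5]: (13.34+10.18)/2 × 1 = 11.76
  Sum = 202.8875 mg/L·h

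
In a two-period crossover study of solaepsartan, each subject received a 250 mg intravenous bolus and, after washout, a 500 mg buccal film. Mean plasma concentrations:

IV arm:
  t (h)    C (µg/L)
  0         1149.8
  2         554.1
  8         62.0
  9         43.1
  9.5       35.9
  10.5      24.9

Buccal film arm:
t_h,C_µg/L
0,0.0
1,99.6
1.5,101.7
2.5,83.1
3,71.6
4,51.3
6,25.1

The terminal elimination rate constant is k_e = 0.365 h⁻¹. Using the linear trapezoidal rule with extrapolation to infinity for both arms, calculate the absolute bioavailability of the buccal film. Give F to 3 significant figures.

F = 0.0588

Trapezoidal AUC_0→10.5 (IV):
  [0→2]: (1149.8+554.1)/2 × 2 = 1703.9
  [2→8]: (554.1+62.0)/2 × 6 = 1848.3
  [8→9]: (62.0+43.1)/2 × 1 = 52.55
  [9→9.5]: (43.1+35.9)/2 × 0.5 = 19.75
  [9.5→10.5]: (35.9+24.9)/2 × 1 = 30.4
  Sum = 3654.9 µg/L·h
IV tail: 24.9/0.365 = 68.219; AUC_iv,0→∞ = 3654.9 + 68.219 = 3723.119 µg/L·h
Trapezoidal AUC_0→6 (buccal film):
  [0→1]: (0.0+99.6)/2 × 1 = 49.8
  [1→1.5]: (99.6+101.7)/2 × 0.5 = 50.325
  [1.5→2.5]: (101.7+83.1)/2 × 1 = 92.4
  [2.5→3]: (83.1+71.6)/2 × 0.5 = 38.675
  [3→4]: (71.6+51.3)/2 × 1 = 61.45
  [4→6]: (51.3+25.1)/2 × 2 = 76.4
  Sum = 369.05 µg/L·h
buccal film tail: 25.1/0.365 = 68.767; AUC_ev,0→∞ = 369.05 + 68.767 = 437.817 µg/L·h
F = (AUC_ev/D_ev)/(AUC_iv/D_iv) = (437.817/500)/(3723.119/250) = 0.875634/14.892476 = 0.0588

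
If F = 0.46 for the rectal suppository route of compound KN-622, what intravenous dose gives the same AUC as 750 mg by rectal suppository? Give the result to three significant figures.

Systemic exposure from an extravascular dose = F × D_ev, so the equivalent IV dose is F × D_ev.
D_iv = F × D_ev = 0.46 × 750 = 345 mg

D_iv = 345 mg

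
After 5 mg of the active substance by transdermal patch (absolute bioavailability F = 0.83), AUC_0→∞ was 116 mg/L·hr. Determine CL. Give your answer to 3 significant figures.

CL = F × Dose / AUC_0→∞
   = 0.83 × 5 / 116 = 0.0357759 L/hr

CL = 0.0358 L/hr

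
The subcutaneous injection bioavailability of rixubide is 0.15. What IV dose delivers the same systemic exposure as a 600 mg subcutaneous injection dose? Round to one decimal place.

Systemic exposure from an extravascular dose = F × D_ev, so the equivalent IV dose is F × D_ev.
D_iv = F × D_ev = 0.15 × 600 = 90 mg

D_iv = 90.0 mg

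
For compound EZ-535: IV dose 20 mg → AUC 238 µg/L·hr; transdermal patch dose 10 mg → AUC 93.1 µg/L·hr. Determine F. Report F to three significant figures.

F = (AUC_ev / D_ev) / (AUC_iv / D_iv)
  = (93.1/10) / (238/20)
  = 9.31 / 11.9 = 0.7824

F = 0.782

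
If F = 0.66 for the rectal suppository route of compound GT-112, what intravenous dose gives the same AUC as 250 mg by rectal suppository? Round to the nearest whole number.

Systemic exposure from an extravascular dose = F × D_ev, so the equivalent IV dose is F × D_ev.
D_iv = F × D_ev = 0.66 × 250 = 165 mg

D_iv = 165 mg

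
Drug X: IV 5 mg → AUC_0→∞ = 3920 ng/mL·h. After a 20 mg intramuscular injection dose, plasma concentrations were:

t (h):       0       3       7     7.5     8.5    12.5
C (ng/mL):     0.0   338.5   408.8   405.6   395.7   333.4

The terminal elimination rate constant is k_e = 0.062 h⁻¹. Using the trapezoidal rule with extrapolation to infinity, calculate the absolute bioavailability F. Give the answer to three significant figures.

Trapezoidal AUC_0→12.5 (intramuscular injection):
  [0→3]: (0.0+338.5)/2 × 3 = 507.75
  [3→7]: (338.5+408.8)/2 × 4 = 1494.6
  [7→7.5]: (408.8+405.6)/2 × 0.5 = 203.6
  [7.5→8.5]: (405.6+395.7)/2 × 1 = 400.65
  [8.5→12.5]: (395.7+333.4)/2 × 4 = 1458.2
  Sum = 4064.8 ng/mL·h
Tail: C_last/k_e = 333.4/0.062 = 5377.419
AUC_0→∞ (intramuscular injection) = 4064.8 + 5377.419 = 9442.219 ng/mL·h
F = (AUC_ev/D_ev)/(AUC_iv/D_iv) = (9442.219/20)/(3920/5) = 472.11095/784 = 0.6022

F = 0.602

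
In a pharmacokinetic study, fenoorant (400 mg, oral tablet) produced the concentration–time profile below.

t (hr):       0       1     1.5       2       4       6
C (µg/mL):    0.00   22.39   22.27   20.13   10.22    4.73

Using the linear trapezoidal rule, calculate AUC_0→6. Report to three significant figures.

Trapezoidal AUC_0→6:
  [0→1]: (0.00+22.39)/2 × 1 = 11.195
  [1→1.5]: (22.39+22.27)/2 × 0.5 = 11.165
  [1.5→2]: (22.27+20.13)/2 × 0.5 = 10.6
  [2→4]: (20.13+10.22)/2 × 2 = 30.35
  [4→6]: (10.22+4.73)/2 × 2 = 14.95
  Sum = 78.26 µg/mL·hr

AUC = 78.3 µg/mL·hr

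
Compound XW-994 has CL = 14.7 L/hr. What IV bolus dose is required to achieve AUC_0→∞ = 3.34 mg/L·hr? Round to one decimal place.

Dose_iv = CL × AUC_0→∞
     = 14.7 × 3.34 = 49.098 mg

Dose = 49.1 mg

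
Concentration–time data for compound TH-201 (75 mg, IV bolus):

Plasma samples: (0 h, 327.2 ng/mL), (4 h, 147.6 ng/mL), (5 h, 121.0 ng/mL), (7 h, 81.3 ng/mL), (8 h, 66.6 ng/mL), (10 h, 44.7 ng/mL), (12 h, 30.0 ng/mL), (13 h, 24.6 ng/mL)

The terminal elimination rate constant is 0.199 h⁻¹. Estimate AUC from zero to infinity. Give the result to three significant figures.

Trapezoidal AUC_0→13:
  [0→4]: (327.2+147.6)/2 × 4 = 949.6
  [4→5]: (147.6+121.0)/2 × 1 = 134.3
  [5→7]: (121.0+81.3)/2 × 2 = 202.3
  [7→8]: (81.3+66.6)/2 × 1 = 73.95
  [8→10]: (66.6+44.7)/2 × 2 = 111.3
  [10→12]: (44.7+30.0)/2 × 2 = 74.7
  [12→13]: (30.0+24.6)/2 × 1 = 27.3
  Sum = 1573.45 ng/mL·h
Extrapolated tail: C_last / k_e = 24.6 / 0.199 = 123.618
AUC_0→∞ = 1573.45 + 123.618 = 1697.068 ng/mL·h

AUC = 1700 ng/mL·h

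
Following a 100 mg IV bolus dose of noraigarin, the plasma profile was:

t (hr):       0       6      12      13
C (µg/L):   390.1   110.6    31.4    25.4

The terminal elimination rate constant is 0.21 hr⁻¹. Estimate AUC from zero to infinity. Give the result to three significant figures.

Trapezoidal AUC_0→13:
  [0→6]: (390.1+110.6)/2 × 6 = 1502.1
  [6→12]: (110.6+31.4)/2 × 6 = 426.0
  [12→13]: (31.4+25.4)/2 × 1 = 28.4
  Sum = 1956.5 µg/L·hr
Extrapolated tail: C_last / k_e = 25.4 / 0.21 = 120.952
AUC_0→∞ = 1956.5 + 120.952 = 2077.452 µg/L·hr

AUC = 2080 µg/L·hr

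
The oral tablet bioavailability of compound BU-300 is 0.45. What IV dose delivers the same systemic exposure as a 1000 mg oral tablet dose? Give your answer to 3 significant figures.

D_iv = 450 mg

Systemic exposure from an extravascular dose = F × D_ev, so the equivalent IV dose is F × D_ev.
D_iv = F × D_ev = 0.45 × 1000 = 450 mg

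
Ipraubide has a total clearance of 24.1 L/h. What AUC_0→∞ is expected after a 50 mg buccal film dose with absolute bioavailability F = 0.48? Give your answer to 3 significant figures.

AUC = 0.996 mg/L·h

AUC_0→∞ = F × Dose / CL
        = 0.48 × 50 / 24.1 = 0.995851 mg/L·h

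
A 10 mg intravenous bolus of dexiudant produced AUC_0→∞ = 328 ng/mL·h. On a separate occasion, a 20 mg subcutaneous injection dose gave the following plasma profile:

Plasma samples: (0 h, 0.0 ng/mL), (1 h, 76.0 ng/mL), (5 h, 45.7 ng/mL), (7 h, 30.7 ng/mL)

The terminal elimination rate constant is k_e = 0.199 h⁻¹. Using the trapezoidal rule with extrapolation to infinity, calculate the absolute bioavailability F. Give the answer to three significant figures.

F = 0.781

Trapezoidal AUC_0→7 (subcutaneous injection):
  [0→1]: (0.0+76.0)/2 × 1 = 38.0
  [1→5]: (76.0+45.7)/2 × 4 = 243.4
  [5→7]: (45.7+30.7)/2 × 2 = 76.4
  Sum = 357.8 ng/mL·h
Tail: C_last/k_e = 30.7/0.199 = 154.271
AUC_0→∞ (subcutaneous injection) = 357.8 + 154.271 = 512.071 ng/mL·h
F = (AUC_ev/D_ev)/(AUC_iv/D_iv) = (512.071/20)/(328/10) = 25.60355/32.8 = 0.7806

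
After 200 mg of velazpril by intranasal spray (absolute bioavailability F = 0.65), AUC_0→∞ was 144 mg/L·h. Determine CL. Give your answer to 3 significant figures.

CL = F × Dose / AUC_0→∞
   = 0.65 × 200 / 144 = 0.902778 L/h

CL = 0.903 L/h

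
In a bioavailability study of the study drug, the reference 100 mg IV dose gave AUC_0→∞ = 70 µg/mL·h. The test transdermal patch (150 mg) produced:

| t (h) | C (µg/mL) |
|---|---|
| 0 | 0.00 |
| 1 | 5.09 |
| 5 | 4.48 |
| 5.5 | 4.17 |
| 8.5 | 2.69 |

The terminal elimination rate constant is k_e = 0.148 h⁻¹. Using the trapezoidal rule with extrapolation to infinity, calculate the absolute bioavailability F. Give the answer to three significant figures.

Trapezoidal AUC_0→8.5 (transdermal patch):
  [0→1]: (0.00+5.09)/2 × 1 = 2.545
  [1→5]: (5.09+4.48)/2 × 4 = 19.14
  [5→5.5]: (4.48+4.17)/2 × 0.5 = 2.1625
  [5.5→8.5]: (4.17+2.69)/2 × 3 = 10.29
  Sum = 34.1375 µg/mL·h
Tail: C_last/k_e = 2.69/0.148 = 18.176
AUC_0→∞ (transdermal patch) = 34.1375 + 18.176 = 52.3135 µg/mL·h
F = (AUC_ev/D_ev)/(AUC_iv/D_iv) = (52.3135/150)/(70/100) = 0.348757/0.7 = 0.4982

F = 0.498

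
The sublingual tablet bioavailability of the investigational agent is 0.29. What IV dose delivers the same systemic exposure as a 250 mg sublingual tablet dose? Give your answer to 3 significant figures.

Systemic exposure from an extravascular dose = F × D_ev, so the equivalent IV dose is F × D_ev.
D_iv = F × D_ev = 0.29 × 250 = 72.5 mg

D_iv = 72.5 mg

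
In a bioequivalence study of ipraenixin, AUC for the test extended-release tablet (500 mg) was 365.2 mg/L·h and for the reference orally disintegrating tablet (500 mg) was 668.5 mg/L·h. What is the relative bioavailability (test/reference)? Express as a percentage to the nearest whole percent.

F_rel = (AUC_test/D_test) / (AUC_ref/D_ref)
      = (365.2/500) / (668.5/500)
      = 0.7304 / 1.337 = 0.5463 = 54.63%

F_rel = 55%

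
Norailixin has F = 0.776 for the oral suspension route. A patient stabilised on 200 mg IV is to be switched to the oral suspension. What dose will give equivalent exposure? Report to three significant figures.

D_oral = 258 mg

For equal systemic exposure: F × D_ev = D_iv
D_ev = D_iv / F = 200 / 0.776 = 257.732 mg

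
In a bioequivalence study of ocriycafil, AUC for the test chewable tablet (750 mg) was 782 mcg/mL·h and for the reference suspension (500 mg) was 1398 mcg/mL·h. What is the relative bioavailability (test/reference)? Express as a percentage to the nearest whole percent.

F_rel = (AUC_test/D_test) / (AUC_ref/D_ref)
      = (782/750) / (1398/500)
      = 1.04267 / 2.796 = 0.3729 = 37.29%

F_rel = 37%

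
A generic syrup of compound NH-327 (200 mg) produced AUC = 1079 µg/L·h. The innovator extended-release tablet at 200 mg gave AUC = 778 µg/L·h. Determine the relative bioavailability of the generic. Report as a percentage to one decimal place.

F_rel = 138.7%

F_rel = (AUC_test/D_test) / (AUC_ref/D_ref)
      = (1079/200) / (778/200)
      = 5.395 / 3.89 = 1.3869 = 138.69%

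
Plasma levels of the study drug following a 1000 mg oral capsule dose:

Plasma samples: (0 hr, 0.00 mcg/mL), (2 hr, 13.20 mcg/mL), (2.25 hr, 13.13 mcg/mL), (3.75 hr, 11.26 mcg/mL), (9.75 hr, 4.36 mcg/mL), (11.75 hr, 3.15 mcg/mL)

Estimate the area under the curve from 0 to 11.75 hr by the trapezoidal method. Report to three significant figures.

AUC = 89.2 mcg/mL·hr

Trapezoidal AUC_0→11.75:
  [0→2]: (0.00+13.20)/2 × 2 = 13.2
  [2→2.25]: (13.20+13.13)/2 × 0.25 = 3.29125
  [2.25→3.75]: (13.13+11.26)/2 × 1.5 = 18.2925
  [3.75→9.75]: (11.26+4.36)/2 × 6 = 46.86
  [9.75→11.75]: (4.36+3.15)/2 × 2 = 7.51
  Sum = 89.15375 mcg/mL·hr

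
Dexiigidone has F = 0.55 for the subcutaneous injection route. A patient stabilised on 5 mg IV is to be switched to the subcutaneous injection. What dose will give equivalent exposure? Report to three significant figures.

For equal systemic exposure: F × D_ev = D_iv
D_ev = D_iv / F = 5 / 0.55 = 9.09091 mg

D_subcutaneous = 9.09 mg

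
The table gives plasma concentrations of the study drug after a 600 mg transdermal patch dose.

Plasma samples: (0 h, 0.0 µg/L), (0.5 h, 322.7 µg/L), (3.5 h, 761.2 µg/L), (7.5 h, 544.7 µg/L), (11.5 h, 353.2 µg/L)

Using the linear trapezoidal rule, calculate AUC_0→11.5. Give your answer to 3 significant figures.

Trapezoidal AUC_0→11.5:
  [0→0.5]: (0.0+322.7)/2 × 0.5 = 80.675
  [0.5→3.5]: (322.7+761.2)/2 × 3 = 1625.85
  [3.5→7.5]: (761.2+544.7)/2 × 4 = 2611.8
  [7.5→11.5]: (544.7+353.2)/2 × 4 = 1795.8
  Sum = 6114.125 µg/L·h

AUC = 6110 µg/L·h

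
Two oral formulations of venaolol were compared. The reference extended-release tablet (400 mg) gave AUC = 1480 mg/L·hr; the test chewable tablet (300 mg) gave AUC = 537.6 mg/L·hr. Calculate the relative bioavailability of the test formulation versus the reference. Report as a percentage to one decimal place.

F_rel = 48.4%

F_rel = (AUC_test/D_test) / (AUC_ref/D_ref)
      = (537.6/300) / (1480/400)
      = 1.792 / 3.7 = 0.4843 = 48.43%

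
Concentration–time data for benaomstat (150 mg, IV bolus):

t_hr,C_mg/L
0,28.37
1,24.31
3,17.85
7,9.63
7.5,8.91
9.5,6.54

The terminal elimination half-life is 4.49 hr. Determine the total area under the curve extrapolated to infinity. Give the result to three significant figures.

Trapezoidal AUC_0→9.5:
  [0→1]: (28.37+24.31)/2 × 1 = 26.34
  [1→3]: (24.31+17.85)/2 × 2 = 42.16
  [3→7]: (17.85+9.63)/2 × 4 = 54.96
  [7→7.5]: (9.63+8.91)/2 × 0.5 = 4.635
  [7.5→9.5]: (8.91+6.54)/2 × 2 = 15.45
  Sum = 143.545 mg/L·hr
k_e = ln2 / t½ = 0.693147 / 4.49 = 0.1544 hr^-1
Extrapolated tail: C_last / k_e = 6.54 / 0.1544 = 42.358
AUC_0→∞ = 143.545 + 42.358 = 185.903 mg/L·hr

AUC = 186 mg/L·hr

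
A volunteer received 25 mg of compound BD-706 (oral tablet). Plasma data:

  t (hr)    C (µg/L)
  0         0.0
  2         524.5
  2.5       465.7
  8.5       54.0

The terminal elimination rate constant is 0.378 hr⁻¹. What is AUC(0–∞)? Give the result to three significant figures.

Trapezoidal AUC_0→8.5:
  [0→2]: (0.0+524.5)/2 × 2 = 524.5
  [2→2.5]: (524.5+465.7)/2 × 0.5 = 247.55
  [2.5→8.5]: (465.7+54.0)/2 × 6 = 1559.1
  Sum = 2331.15 µg/L·hr
Extrapolated tail: C_last / k_e = 54.0 / 0.378 = 142.857
AUC_0→∞ = 2331.15 + 142.857 = 2474.007 µg/L·hr

AUC = 2470 µg/L·hr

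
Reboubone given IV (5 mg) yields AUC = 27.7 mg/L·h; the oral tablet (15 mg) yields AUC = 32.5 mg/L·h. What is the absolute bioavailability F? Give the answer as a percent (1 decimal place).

F = 39.1%

F = (AUC_ev / D_ev) / (AUC_iv / D_iv)
  = (32.5/15) / (27.7/5)
  = 2.16667 / 5.54 = 0.3911
  = 39.11%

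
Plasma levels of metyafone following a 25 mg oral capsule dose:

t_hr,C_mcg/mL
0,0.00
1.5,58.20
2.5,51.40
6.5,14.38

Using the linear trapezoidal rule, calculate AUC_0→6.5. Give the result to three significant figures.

AUC = 230 mcg/mL·hr

Trapezoidal AUC_0→6.5:
  [0→1.5]: (0.00+58.20)/2 × 1.5 = 43.65
  [1.5→2.5]: (58.20+51.40)/2 × 1 = 54.8
  [2.5→6.5]: (51.40+14.38)/2 × 4 = 131.56
  Sum = 230.01 mcg/mL·hr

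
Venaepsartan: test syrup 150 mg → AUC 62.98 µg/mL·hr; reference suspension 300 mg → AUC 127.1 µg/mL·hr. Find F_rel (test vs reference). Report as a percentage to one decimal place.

F_rel = (AUC_test/D_test) / (AUC_ref/D_ref)
      = (62.98/150) / (127.1/300)
      = 0.419867 / 0.423667 = 0.9910 = 99.10%

F_rel = 99.1%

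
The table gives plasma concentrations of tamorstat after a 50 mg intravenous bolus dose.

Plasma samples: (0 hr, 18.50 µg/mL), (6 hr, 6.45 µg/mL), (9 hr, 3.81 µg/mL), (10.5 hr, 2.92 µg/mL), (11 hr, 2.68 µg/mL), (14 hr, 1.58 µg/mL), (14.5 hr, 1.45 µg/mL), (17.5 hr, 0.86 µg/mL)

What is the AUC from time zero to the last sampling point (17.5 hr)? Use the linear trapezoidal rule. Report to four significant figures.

Trapezoidal AUC_0→17.5:
  [0→6]: (18.50+6.45)/2 × 6 = 74.85
  [6→9]: (6.45+3.81)/2 × 3 = 15.39
  [9→10.5]: (3.81+2.92)/2 × 1.5 = 5.0475
  [10.5→11]: (2.92+2.68)/2 × 0.5 = 1.4
  [11→14]: (2.68+1.58)/2 × 3 = 6.39
  [14→14.5]: (1.58+1.45)/2 × 0.5 = 0.7575
  [14.5→17.5]: (1.45+0.86)/2 × 3 = 3.465
  Sum = 107.3 µg/mL·hr

AUC = 107.3 µg/mL·hr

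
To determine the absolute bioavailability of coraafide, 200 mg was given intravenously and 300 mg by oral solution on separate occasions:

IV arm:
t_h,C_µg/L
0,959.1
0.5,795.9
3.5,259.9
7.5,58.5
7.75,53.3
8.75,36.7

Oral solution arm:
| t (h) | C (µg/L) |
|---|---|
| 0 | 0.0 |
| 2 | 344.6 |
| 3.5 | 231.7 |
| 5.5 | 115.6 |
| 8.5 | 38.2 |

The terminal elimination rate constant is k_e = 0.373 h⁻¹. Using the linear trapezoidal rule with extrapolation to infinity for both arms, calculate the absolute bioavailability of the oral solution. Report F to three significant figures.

Trapezoidal AUC_0→8.75 (IV):
  [0→0.5]: (959.1+795.9)/2 × 0.5 = 438.75
  [0.5→3.5]: (795.9+259.9)/2 × 3 = 1583.7
  [3.5→7.5]: (259.9+58.5)/2 × 4 = 636.8
  [7.5→7.75]: (58.5+53.3)/2 × 0.25 = 13.975
  [7.75→8.75]: (53.3+36.7)/2 × 1 = 45.0
  Sum = 2718.225 µg/L·h
IV tail: 36.7/0.373 = 98.391; AUC_iv,0→∞ = 2718.225 + 98.391 = 2816.616 µg/L·h
Trapezoidal AUC_0→8.5 (oral solution):
  [0→2]: (0.0+344.6)/2 × 2 = 344.6
  [2→3.5]: (344.6+231.7)/2 × 1.5 = 432.225
  [3.5→5.5]: (231.7+115.6)/2 × 2 = 347.3
  [5.5→8.5]: (115.6+38.2)/2 × 3 = 230.7
  Sum = 1354.825 µg/L·h
oral solution tail: 38.2/0.373 = 102.413; AUC_ev,0→∞ = 1354.825 + 102.413 = 1457.238 µg/L·h
F = (AUC_ev/D_ev)/(AUC_iv/D_iv) = (1457.238/300)/(2816.616/200) = 4.85746/14.08308 = 0.3449

F = 0.345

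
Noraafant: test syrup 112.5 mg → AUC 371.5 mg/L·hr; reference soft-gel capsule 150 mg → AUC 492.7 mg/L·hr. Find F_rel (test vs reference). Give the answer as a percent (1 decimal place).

F_rel = 100.5%

F_rel = (AUC_test/D_test) / (AUC_ref/D_ref)
      = (371.5/112.5) / (492.7/150)
      = 3.30222 / 3.28467 = 1.0053 = 100.53%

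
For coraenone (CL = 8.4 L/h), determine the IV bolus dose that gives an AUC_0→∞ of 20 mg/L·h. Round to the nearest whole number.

Dose_iv = CL × AUC_0→∞
     = 8.4 × 20 = 168 mg

Dose = 168 mg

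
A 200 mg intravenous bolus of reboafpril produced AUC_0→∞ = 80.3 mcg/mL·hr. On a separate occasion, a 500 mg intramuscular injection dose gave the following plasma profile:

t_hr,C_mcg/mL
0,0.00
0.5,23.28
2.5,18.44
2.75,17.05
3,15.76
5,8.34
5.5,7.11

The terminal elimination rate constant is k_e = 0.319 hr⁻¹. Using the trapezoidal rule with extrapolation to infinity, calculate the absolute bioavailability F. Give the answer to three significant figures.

Trapezoidal AUC_0→5.5 (intramuscular injection):
  [0→0.5]: (0.00+23.28)/2 × 0.5 = 5.82
  [0.5→2.5]: (23.28+18.44)/2 × 2 = 41.72
  [2.5→2.75]: (18.44+17.05)/2 × 0.25 = 4.43625
  [2.75→3]: (17.05+15.76)/2 × 0.25 = 4.10125
  [3→5]: (15.76+8.34)/2 × 2 = 24.1
  [5→5.5]: (8.34+7.11)/2 × 0.5 = 3.8625
  Sum = 84.04 mcg/mL·hr
Tail: C_last/k_e = 7.11/0.319 = 22.288
AUC_0→∞ (intramuscular injection) = 84.04 + 22.288 = 106.328 mcg/mL·hr
F = (AUC_ev/D_ev)/(AUC_iv/D_iv) = (106.328/500)/(80.3/200) = 0.212656/0.4015 = 0.5297

F = 0.530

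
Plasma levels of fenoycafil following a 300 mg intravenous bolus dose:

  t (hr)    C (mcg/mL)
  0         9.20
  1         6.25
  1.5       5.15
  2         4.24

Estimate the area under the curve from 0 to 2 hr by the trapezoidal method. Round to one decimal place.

Trapezoidal AUC_0→2:
  [0→1]: (9.20+6.25)/2 × 1 = 7.725
  [1→1.5]: (6.25+5.15)/2 × 0.5 = 2.85
  [1.5→2]: (5.15+4.24)/2 × 0.5 = 2.3475
  Sum = 12.9225 mcg/mL·hr

AUC = 12.9 mcg/mL·hr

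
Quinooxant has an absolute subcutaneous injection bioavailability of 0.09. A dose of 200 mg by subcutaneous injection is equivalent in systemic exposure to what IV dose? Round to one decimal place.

D_iv = 18.0 mg

Systemic exposure from an extravascular dose = F × D_ev, so the equivalent IV dose is F × D_ev.
D_iv = F × D_ev = 0.09 × 200 = 18 mg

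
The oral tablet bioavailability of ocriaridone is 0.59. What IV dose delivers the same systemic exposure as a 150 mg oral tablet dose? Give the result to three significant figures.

Systemic exposure from an extravascular dose = F × D_ev, so the equivalent IV dose is F × D_ev.
D_iv = F × D_ev = 0.59 × 150 = 88.5 mg

D_iv = 88.5 mg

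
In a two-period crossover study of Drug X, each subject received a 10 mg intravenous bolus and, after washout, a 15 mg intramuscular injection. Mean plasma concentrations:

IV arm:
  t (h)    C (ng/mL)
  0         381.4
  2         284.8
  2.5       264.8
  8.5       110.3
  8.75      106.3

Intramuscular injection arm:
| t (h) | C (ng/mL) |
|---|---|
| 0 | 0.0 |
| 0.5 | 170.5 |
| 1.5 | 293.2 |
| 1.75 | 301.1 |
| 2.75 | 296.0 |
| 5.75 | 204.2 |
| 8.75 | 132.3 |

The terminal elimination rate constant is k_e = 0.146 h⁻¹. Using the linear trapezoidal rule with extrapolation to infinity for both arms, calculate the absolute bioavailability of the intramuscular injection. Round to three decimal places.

Trapezoidal AUC_0→8.75 (IV):
  [0→2]: (381.4+284.8)/2 × 2 = 666.2
  [2→2.5]: (284.8+264.8)/2 × 0.5 = 137.4
  [2.5→8.5]: (264.8+110.3)/2 × 6 = 1125.3
  [8.5→8.75]: (110.3+106.3)/2 × 0.25 = 27.075
  Sum = 1955.975 ng/mL·h
IV tail: 106.3/0.146 = 728.082; AUC_iv,0→∞ = 1955.975 + 728.082 = 2684.057 ng/mL·h
Trapezoidal AUC_0→8.75 (intramuscular injection):
  [0→0.5]: (0.0+170.5)/2 × 0.5 = 42.625
  [0.5→1.5]: (170.5+293.2)/2 × 1 = 231.85
  [1.5→1.75]: (293.2+301.1)/2 × 0.25 = 74.2875
  [1.75→2.75]: (301.1+296.0)/2 × 1 = 298.55
  [2.75→5.75]: (296.0+204.2)/2 × 3 = 750.3
  [5.75→8.75]: (204.2+132.3)/2 × 3 = 504.75
  Sum = 1902.3625 ng/mL·h
intramuscular injection tail: 132.3/0.146 = 906.164; AUC_ev,0→∞ = 1902.3625 + 906.164 = 2808.5265 ng/mL·h
F = (AUC_ev/D_ev)/(AUC_iv/D_iv) = (2808.5265/15)/(2684.057/10) = 187.2351/268.4057 = 0.6976

F = 0.698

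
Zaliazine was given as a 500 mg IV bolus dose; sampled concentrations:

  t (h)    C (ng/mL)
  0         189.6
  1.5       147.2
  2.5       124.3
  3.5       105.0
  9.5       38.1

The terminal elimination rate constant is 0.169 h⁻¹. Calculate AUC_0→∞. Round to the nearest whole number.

AUC = 1158 ng/mL·h

Trapezoidal AUC_0→9.5:
  [0→1.5]: (189.6+147.2)/2 × 1.5 = 252.6
  [1.5→2.5]: (147.2+124.3)/2 × 1 = 135.75
  [2.5→3.5]: (124.3+105.0)/2 × 1 = 114.65
  [3.5→9.5]: (105.0+38.1)/2 × 6 = 429.3
  Sum = 932.3 ng/mL·h
Extrapolated tail: C_last / k_e = 38.1 / 0.169 = 225.444
AUC_0→∞ = 932.3 + 225.444 = 1157.744 ng/mL·h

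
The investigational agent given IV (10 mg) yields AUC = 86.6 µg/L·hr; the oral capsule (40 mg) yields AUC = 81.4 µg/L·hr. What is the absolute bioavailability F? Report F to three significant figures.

F = (AUC_ev / D_ev) / (AUC_iv / D_iv)
  = (81.4/40) / (86.6/10)
  = 2.035 / 8.66 = 0.2350

F = 0.235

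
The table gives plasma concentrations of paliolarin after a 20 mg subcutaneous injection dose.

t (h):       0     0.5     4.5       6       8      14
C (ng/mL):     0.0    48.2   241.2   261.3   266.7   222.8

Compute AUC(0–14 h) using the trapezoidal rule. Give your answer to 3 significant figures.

Trapezoidal AUC_0→14:
  [0→0.5]: (0.0+48.2)/2 × 0.5 = 12.05
  [0.5→4.5]: (48.2+241.2)/2 × 4 = 578.8
  [4.5→6]: (241.2+261.3)/2 × 1.5 = 376.875
  [6→8]: (261.3+266.7)/2 × 2 = 528.0
  [8→14]: (266.7+222.8)/2 × 6 = 1468.5
  Sum = 2964.225 ng/mL·h

AUC = 2960 ng/mL·h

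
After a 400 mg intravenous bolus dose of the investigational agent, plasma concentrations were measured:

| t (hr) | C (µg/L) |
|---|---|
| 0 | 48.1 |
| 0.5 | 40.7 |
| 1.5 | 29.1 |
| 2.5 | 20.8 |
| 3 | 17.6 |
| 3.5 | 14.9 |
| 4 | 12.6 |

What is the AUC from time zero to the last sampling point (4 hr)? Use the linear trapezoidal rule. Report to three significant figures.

AUC = 107 µg/L·hr

Trapezoidal AUC_0→4:
  [0→0.5]: (48.1+40.7)/2 × 0.5 = 22.2
  [0.5→1.5]: (40.7+29.1)/2 × 1 = 34.9
  [1.5→2.5]: (29.1+20.8)/2 × 1 = 24.95
  [2.5→3]: (20.8+17.6)/2 × 0.5 = 9.6
  [3→3.5]: (17.6+14.9)/2 × 0.5 = 8.125
  [3.5→4]: (14.9+12.6)/2 × 0.5 = 6.875
  Sum = 106.65 µg/L·hr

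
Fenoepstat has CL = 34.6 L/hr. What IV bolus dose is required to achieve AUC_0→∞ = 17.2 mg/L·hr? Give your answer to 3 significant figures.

Dose = 595 mg

Dose_iv = CL × AUC_0→∞
     = 34.6 × 17.2 = 595.12 mg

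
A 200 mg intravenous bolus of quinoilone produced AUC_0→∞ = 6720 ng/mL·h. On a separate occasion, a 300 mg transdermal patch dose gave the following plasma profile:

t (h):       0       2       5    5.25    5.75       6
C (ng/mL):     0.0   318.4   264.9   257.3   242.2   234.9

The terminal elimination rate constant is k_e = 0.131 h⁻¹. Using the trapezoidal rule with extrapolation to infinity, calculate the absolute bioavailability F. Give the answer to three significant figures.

Trapezoidal AUC_0→6 (transdermal patch):
  [0→2]: (0.0+318.4)/2 × 2 = 318.4
  [2→5]: (318.4+264.9)/2 × 3 = 874.95
  [5→5.25]: (264.9+257.3)/2 × 0.25 = 65.275
  [5.25→5.75]: (257.3+242.2)/2 × 0.5 = 124.875
  [5.75→6]: (242.2+234.9)/2 × 0.25 = 59.6375
  Sum = 1443.1375 ng/mL·h
Tail: C_last/k_e = 234.9/0.131 = 1793.130
AUC_0→∞ (transdermal patch) = 1443.1375 + 1793.130 = 3236.2675 ng/mL·h
F = (AUC_ev/D_ev)/(AUC_iv/D_iv) = (3236.2675/300)/(6720/200) = 10.7876/33.6 = 0.3211

F = 0.321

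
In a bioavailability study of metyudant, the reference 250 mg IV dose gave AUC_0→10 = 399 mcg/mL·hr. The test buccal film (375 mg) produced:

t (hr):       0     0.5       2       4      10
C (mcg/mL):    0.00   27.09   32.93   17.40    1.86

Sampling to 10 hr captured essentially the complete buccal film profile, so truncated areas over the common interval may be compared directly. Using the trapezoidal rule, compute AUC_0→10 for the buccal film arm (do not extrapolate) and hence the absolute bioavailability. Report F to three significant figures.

Trapezoidal AUC_0→10 (buccal film):
  [0→0.5]: (0.00+27.09)/2 × 0.5 = 6.7725
  [0.5→2]: (27.09+32.93)/2 × 1.5 = 45.015
  [2→4]: (32.93+17.40)/2 × 2 = 50.33
  [4→10]: (17.40+1.86)/2 × 6 = 57.78
  Sum = 159.8975 mcg/mL·hr
F = (AUC_ev/D_ev)/(AUC_iv/D_iv) = (159.8975/375)/(399/250) = 0.426393/1.596 = 0.2672

F = 0.267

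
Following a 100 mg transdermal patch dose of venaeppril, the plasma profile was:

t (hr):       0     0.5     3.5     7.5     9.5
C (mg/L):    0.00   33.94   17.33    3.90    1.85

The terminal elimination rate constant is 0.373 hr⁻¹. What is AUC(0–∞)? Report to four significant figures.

Trapezoidal AUC_0→9.5:
  [0→0.5]: (0.00+33.94)/2 × 0.5 = 8.485
  [0.5→3.5]: (33.94+17.33)/2 × 3 = 76.905
  [3.5→7.5]: (17.33+3.90)/2 × 4 = 42.46
  [7.5→9.5]: (3.90+1.85)/2 × 2 = 5.75
  Sum = 133.6 mg/L·hr
Extrapolated tail: C_last / k_e = 1.85 / 0.373 = 4.960
AUC_0→∞ = 133.6 + 4.960 = 138.56 mg/L·hr

AUC = 138.6 mg/L·hr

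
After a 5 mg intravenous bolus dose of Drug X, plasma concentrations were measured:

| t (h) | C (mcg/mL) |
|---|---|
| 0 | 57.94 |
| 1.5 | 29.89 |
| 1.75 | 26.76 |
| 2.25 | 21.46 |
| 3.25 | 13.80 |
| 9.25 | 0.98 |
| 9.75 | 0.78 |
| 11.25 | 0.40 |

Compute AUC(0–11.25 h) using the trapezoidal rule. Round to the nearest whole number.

AUC = 148 mcg/mL·h

Trapezoidal AUC_0→11.25:
  [0→1.5]: (57.94+29.89)/2 × 1.5 = 65.8725
  [1.5→1.75]: (29.89+26.76)/2 × 0.25 = 7.08125
  [1.75→2.25]: (26.76+21.46)/2 × 0.5 = 12.055
  [2.25→3.25]: (21.46+13.80)/2 × 1 = 17.63
  [3.25→9.25]: (13.80+0.98)/2 × 6 = 44.34
  [9.25→9.75]: (0.98+0.78)/2 × 0.5 = 0.44
  [9.75→11.25]: (0.78+0.40)/2 × 1.5 = 0.885
  Sum = 148.30375 mcg/mL·h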